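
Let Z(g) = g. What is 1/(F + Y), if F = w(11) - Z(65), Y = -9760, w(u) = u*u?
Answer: -1/9704 ≈ -0.00010305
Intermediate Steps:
w(u) = u**2
F = 56 (F = 11**2 - 1*65 = 121 - 65 = 56)
1/(F + Y) = 1/(56 - 9760) = 1/(-9704) = -1/9704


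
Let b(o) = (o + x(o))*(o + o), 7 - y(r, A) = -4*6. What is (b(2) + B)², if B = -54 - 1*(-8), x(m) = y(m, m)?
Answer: 7396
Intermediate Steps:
y(r, A) = 31 (y(r, A) = 7 - (-4)*6 = 7 - 1*(-24) = 7 + 24 = 31)
x(m) = 31
B = -46 (B = -54 + 8 = -46)
b(o) = 2*o*(31 + o) (b(o) = (o + 31)*(o + o) = (31 + o)*(2*o) = 2*o*(31 + o))
(b(2) + B)² = (2*2*(31 + 2) - 46)² = (2*2*33 - 46)² = (132 - 46)² = 86² = 7396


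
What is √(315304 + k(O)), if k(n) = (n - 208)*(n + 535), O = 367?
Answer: √458722 ≈ 677.29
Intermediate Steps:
k(n) = (-208 + n)*(535 + n)
√(315304 + k(O)) = √(315304 + (-111280 + 367² + 327*367)) = √(315304 + (-111280 + 134689 + 120009)) = √(315304 + 143418) = √458722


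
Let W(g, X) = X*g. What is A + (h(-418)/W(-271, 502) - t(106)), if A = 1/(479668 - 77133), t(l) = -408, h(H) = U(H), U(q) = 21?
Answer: 22342751602567/54761666470 ≈ 408.00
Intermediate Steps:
h(H) = 21
A = 1/402535 ≈ 2.4843e-6
A + (h(-418)/W(-271, 502) - t(106)) = 1/402535 + (21/((502*(-271))) - 1*(-408)) = 1/402535 + (21/(-136042) + 408) = 1/402535 + (21*(-1/136042) + 408) = 1/402535 + (-21/136042 + 408) = 1/402535 + 55505115/136042 = 22342751602567/54761666470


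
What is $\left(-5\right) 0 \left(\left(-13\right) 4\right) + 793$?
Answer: $793$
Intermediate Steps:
$\left(-5\right) 0 \left(\left(-13\right) 4\right) + 793 = 0 \left(-52\right) + 793 = 0 + 793 = 793$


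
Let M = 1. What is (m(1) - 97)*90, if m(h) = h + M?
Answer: -8550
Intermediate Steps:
m(h) = 1 + h (m(h) = h + 1 = 1 + h)
(m(1) - 97)*90 = ((1 + 1) - 97)*90 = (2 - 97)*90 = -95*90 = -8550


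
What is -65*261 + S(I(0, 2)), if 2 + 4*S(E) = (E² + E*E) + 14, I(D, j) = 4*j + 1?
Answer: -33843/2 ≈ -16922.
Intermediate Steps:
I(D, j) = 1 + 4*j
S(E) = 3 + E²/2 (S(E) = -½ + ((E² + E*E) + 14)/4 = -½ + ((E² + E²) + 14)/4 = -½ + (2*E² + 14)/4 = -½ + (14 + 2*E²)/4 = -½ + (7/2 + E²/2) = 3 + E²/2)
-65*261 + S(I(0, 2)) = -65*261 + (3 + (1 + 4*2)²/2) = -16965 + (3 + (1 + 8)²/2) = -16965 + (3 + (½)*9²) = -16965 + (3 + (½)*81) = -16965 + (3 + 81/2) = -16965 + 87/2 = -33843/2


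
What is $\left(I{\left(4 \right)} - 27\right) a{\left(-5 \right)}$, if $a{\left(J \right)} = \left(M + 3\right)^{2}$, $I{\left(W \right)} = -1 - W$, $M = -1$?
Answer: $-128$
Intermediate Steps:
$a{\left(J \right)} = 4$ ($a{\left(J \right)} = \left(-1 + 3\right)^{2} = 2^{2} = 4$)
$\left(I{\left(4 \right)} - 27\right) a{\left(-5 \right)} = \left(\left(-1 - 4\right) - 27\right) 4 = \left(-5 - 27\right) 4 = \left(-32\right) 4 = -128$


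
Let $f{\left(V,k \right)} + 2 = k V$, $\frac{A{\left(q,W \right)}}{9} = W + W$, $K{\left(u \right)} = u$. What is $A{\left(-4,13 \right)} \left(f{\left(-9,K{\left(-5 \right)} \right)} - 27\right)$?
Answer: $3744$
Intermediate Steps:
$A{\left(q,W \right)} = 18 W$ ($A{\left(q,W \right)} = 9 \left(W + W\right) = 9 \cdot 2 W = 18 W$)
$f{\left(V,k \right)} = -2 + V k$ ($f{\left(V,k \right)} = -2 + k V = -2 + V k$)
$A{\left(-4,13 \right)} \left(f{\left(-9,K{\left(-5 \right)} \right)} - 27\right) = 18 \cdot 13 \left(\left(-2 - -45\right) - 27\right) = 234 \left(\left(-2 + 45\right) - 27\right) = 234 \left(43 - 27\right) = 234 \cdot 16 = 3744$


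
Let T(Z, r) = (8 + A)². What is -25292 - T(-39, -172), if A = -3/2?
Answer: -101337/4 ≈ -25334.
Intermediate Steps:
A = -3/2 (A = -3*½ = -3/2 ≈ -1.5000)
T(Z, r) = 169/4 (T(Z, r) = (8 - 3/2)² = (13/2)² = 169/4)
-25292 - T(-39, -172) = -25292 - 1*169/4 = -25292 - 169/4 = -101337/4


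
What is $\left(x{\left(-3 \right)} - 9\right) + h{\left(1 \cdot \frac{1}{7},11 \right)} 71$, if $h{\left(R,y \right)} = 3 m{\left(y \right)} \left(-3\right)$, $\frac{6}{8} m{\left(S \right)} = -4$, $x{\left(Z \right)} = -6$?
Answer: $3393$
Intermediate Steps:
$m{\left(S \right)} = - \frac{16}{3}$ ($m{\left(S \right)} = \frac{4}{3} \left(-4\right) = - \frac{16}{3}$)
$h{\left(R,y \right)} = 48$ ($h{\left(R,y \right)} = 3 \left(- \frac{16}{3}\right) \left(-3\right) = \left(-16\right) \left(-3\right) = 48$)
$\left(x{\left(-3 \right)} - 9\right) + h{\left(1 \cdot \frac{1}{7},11 \right)} 71 = \left(-6 - 9\right) + 48 \cdot 71 = -15 + 3408 = 3393$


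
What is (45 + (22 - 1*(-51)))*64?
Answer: 7552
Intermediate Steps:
(45 + (22 - 1*(-51)))*64 = (45 + (22 + 51))*64 = (45 + 73)*64 = 118*64 = 7552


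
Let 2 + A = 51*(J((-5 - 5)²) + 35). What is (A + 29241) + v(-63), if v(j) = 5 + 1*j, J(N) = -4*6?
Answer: 29742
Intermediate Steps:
J(N) = -24
v(j) = 5 + j
A = 559 (A = -2 + 51*(-24 + 35) = -2 + 51*11 = -2 + 561 = 559)
(A + 29241) + v(-63) = (559 + 29241) + (5 - 63) = 29800 - 58 = 29742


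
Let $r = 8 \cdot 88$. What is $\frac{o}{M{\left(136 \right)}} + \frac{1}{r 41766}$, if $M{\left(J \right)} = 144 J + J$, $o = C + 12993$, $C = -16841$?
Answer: $- \frac{14142967519}{72479045760} \approx -0.19513$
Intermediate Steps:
$r = 704$
$o = -3848$ ($o = -16841 + 12993 = -3848$)
$M{\left(J \right)} = 145 J$
$\frac{o}{M{\left(136 \right)}} + \frac{1}{r 41766} = - \frac{3848}{145 \cdot 136} + \frac{1}{704 \cdot 41766} = - \frac{3848}{19720} + \frac{1}{704} \cdot \frac{1}{41766} = \left(-3848\right) \frac{1}{19720} + \frac{1}{29403264} = - \frac{481}{2465} + \frac{1}{29403264} = - \frac{14142967519}{72479045760}$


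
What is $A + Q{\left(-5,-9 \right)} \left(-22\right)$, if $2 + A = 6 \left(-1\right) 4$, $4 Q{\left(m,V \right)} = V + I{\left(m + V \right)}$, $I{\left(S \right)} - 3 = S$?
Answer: $84$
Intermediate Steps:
$I{\left(S \right)} = 3 + S$
$Q{\left(m,V \right)} = \frac{3}{4} + \frac{V}{2} + \frac{m}{4}$ ($Q{\left(m,V \right)} = \frac{V + \left(3 + \left(m + V\right)\right)}{4} = \frac{V + \left(3 + \left(V + m\right)\right)}{4} = \frac{V + \left(3 + V + m\right)}{4} = \frac{3 + m + 2 V}{4} = \frac{3}{4} + \frac{V}{2} + \frac{m}{4}$)
$A = -26$ ($A = -2 + 6 \left(-1\right) 4 = -2 - 24 = -26$)
$A + Q{\left(-5,-9 \right)} \left(-22\right) = -26 + \left(\frac{3}{4} + \frac{1}{2} \left(-9\right) + \frac{1}{4} \left(-5\right)\right) \left(-22\right) = -26 + \left(\frac{3}{4} - \frac{9}{2} - \frac{5}{4}\right) \left(-22\right) = -26 - -110 = -26 + 110 = 84$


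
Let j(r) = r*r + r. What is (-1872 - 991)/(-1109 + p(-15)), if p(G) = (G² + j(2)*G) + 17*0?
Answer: 2863/974 ≈ 2.9394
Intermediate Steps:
j(r) = r + r² (j(r) = r² + r = r + r²)
p(G) = G² + 6*G (p(G) = (G² + (2*(1 + 2))*G) + 17*0 = (G² + (2*3)*G) + 0 = (G² + 6*G) + 0 = G² + 6*G)
(-1872 - 991)/(-1109 + p(-15)) = (-1872 - 991)/(-1109 - 15*(6 - 15)) = -2863/(-1109 - 15*(-9)) = -2863/(-1109 + 135) = -2863/(-974) = -2863*(-1/974) = 2863/974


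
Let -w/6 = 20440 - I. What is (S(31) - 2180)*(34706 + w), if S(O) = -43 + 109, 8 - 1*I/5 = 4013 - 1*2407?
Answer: 287237636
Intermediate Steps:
I = -7990 (I = 40 - 5*(4013 - 1*2407) = 40 - 5*(4013 - 2407) = 40 - 5*1606 = 40 - 8030 = -7990)
S(O) = 66
w = -170580 (w = -6*(20440 - 1*(-7990)) = -6*(20440 + 7990) = -6*28430 = -170580)
(S(31) - 2180)*(34706 + w) = (66 - 2180)*(34706 - 170580) = -2114*(-135874) = 287237636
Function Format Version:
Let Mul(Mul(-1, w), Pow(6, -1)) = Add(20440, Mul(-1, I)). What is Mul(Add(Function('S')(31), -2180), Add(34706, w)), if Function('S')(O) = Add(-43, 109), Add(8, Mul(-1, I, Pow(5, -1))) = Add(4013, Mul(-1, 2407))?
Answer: 287237636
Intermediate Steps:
I = -7990 (I = Add(40, Mul(-5, Add(4013, Mul(-1, 2407)))) = Add(40, Mul(-5, Add(4013, -2407))) = Add(40, Mul(-5, 1606)) = Add(40, -8030) = -7990)
Function('S')(O) = 66
w = -170580 (w = Mul(-6, Add(20440, Mul(-1, -7990))) = Mul(-6, Add(20440, 7990)) = Mul(-6, 28430) = -170580)
Mul(Add(Function('S')(31), -2180), Add(34706, w)) = Mul(Add(66, -2180), Add(34706, -170580)) = Mul(-2114, -135874) = 287237636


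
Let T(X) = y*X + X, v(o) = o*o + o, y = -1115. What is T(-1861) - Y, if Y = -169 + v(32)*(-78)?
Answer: 2155691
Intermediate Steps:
v(o) = o + o**2 (v(o) = o**2 + o = o + o**2)
T(X) = -1114*X (T(X) = -1115*X + X = -1114*X)
Y = -82537 (Y = -169 + (32*(1 + 32))*(-78) = -169 + (32*33)*(-78) = -169 + 1056*(-78) = -169 - 82368 = -82537)
T(-1861) - Y = -1114*(-1861) - 1*(-82537) = 2073154 + 82537 = 2155691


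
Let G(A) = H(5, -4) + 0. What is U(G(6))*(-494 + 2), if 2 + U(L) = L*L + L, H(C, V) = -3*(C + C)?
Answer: -427056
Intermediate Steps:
H(C, V) = -6*C
G(A) = -30 (G(A) = -6*5 + 0 = -30 + 0 = -30)
U(L) = -2 + L + L**2 (U(L) = -2 + (L*L + L) = -2 + (L**2 + L) = -2 + (L + L**2) = -2 + L + L**2)
U(G(6))*(-494 + 2) = (-2 - 30 + (-30)**2)*(-494 + 2) = (-2 - 30 + 900)*(-492) = 868*(-492) = -427056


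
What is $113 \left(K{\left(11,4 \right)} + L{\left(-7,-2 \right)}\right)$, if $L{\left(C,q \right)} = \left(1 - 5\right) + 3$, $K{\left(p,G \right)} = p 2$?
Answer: $2373$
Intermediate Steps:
$K{\left(p,G \right)} = 2 p$
$L{\left(C,q \right)} = -1$ ($L{\left(C,q \right)} = -4 + 3 = -1$)
$113 \left(K{\left(11,4 \right)} + L{\left(-7,-2 \right)}\right) = 113 \left(2 \cdot 11 - 1\right) = 113 \left(22 - 1\right) = 113 \cdot 21 = 2373$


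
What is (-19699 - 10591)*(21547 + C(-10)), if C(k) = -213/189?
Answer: -41115343100/63 ≈ -6.5262e+8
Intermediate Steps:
C(k) = -71/63 (C(k) = -213*1/189 = -71/63)
(-19699 - 10591)*(21547 + C(-10)) = (-19699 - 10591)*(21547 - 71/63) = -30290*1357390/63 = -41115343100/63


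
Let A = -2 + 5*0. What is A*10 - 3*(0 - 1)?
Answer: -17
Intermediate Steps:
A = -2 (A = -2 + 0 = -2)
A*10 - 3*(0 - 1) = -2*10 - 3*(0 - 1) = -20 - 3*(-1) = -20 + 3 = -17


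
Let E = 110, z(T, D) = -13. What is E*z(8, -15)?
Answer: -1430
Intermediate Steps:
E*z(8, -15) = 110*(-13) = -1430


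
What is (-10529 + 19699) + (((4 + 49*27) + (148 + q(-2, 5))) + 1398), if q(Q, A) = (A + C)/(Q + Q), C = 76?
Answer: 48091/4 ≈ 12023.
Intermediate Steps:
q(Q, A) = (76 + A)/(2*Q) (q(Q, A) = (A + 76)/(Q + Q) = (76 + A)/((2*Q)) = (76 + A)*(1/(2*Q)) = (76 + A)/(2*Q))
(-10529 + 19699) + (((4 + 49*27) + (148 + q(-2, 5))) + 1398) = (-10529 + 19699) + (((4 + 49*27) + (148 + (1/2)*(76 + 5)/(-2))) + 1398) = 9170 + (((4 + 1323) + (148 + (1/2)*(-1/2)*81)) + 1398) = 9170 + ((1327 + (148 - 81/4)) + 1398) = 9170 + ((1327 + 511/4) + 1398) = 9170 + (5819/4 + 1398) = 9170 + 11411/4 = 48091/4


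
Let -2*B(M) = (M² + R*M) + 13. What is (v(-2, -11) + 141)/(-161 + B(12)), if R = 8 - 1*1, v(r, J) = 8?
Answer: -298/563 ≈ -0.52931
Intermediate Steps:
R = 7 (R = 8 - 1 = 7)
B(M) = -13/2 - 7*M/2 - M²/2 (B(M) = -((M² + 7*M) + 13)/2 = -(13 + M² + 7*M)/2 = -13/2 - 7*M/2 - M²/2)
(v(-2, -11) + 141)/(-161 + B(12)) = (8 + 141)/(-161 + (-13/2 - 7/2*12 - ½*12²)) = 149/(-161 + (-13/2 - 42 - ½*144)) = 149/(-161 + (-13/2 - 42 - 72)) = 149/(-161 - 241/2) = 149/(-563/2) = 149*(-2/563) = -298/563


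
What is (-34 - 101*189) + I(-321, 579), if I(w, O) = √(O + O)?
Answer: -19123 + √1158 ≈ -19089.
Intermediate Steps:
I(w, O) = √2*√O (I(w, O) = √(2*O) = √2*√O)
(-34 - 101*189) + I(-321, 579) = (-34 - 101*189) + √2*√579 = (-34 - 19089) + √1158 = -19123 + √1158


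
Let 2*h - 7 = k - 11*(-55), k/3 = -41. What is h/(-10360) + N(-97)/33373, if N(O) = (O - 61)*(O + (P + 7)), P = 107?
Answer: -71973317/691488560 ≈ -0.10408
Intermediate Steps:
k = -123 (k = 3*(-41) = -123)
N(O) = (-61 + O)*(114 + O) (N(O) = (O - 61)*(O + (107 + 7)) = (-61 + O)*(O + 114) = (-61 + O)*(114 + O))
h = 489/2 (h = 7/2 + (-123 - 11*(-55))/2 = 7/2 + (-123 + 605)/2 = 7/2 + (1/2)*482 = 7/2 + 241 = 489/2 ≈ 244.50)
h/(-10360) + N(-97)/33373 = (489/2)/(-10360) + (-6954 + (-97)**2 + 53*(-97))/33373 = (489/2)*(-1/10360) + (-6954 + 9409 - 5141)*(1/33373) = -489/20720 - 2686*1/33373 = -489/20720 - 2686/33373 = -71973317/691488560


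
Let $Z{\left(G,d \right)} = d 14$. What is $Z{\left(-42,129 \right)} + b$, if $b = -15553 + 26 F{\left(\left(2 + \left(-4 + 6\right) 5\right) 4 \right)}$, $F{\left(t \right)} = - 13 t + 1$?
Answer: $-29945$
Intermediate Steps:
$F{\left(t \right)} = 1 - 13 t$
$Z{\left(G,d \right)} = 14 d$
$b = -31751$ ($b = -15553 + 26 \left(1 - 13 \left(2 + \left(-4 + 6\right) 5\right) 4\right) = -15553 + 26 \left(1 - 13 \left(2 + 2 \cdot 5\right) 4\right) = -15553 + 26 \left(1 - 13 \left(2 + 10\right) 4\right) = -15553 + 26 \left(1 - 13 \cdot 12 \cdot 4\right) = -15553 + 26 \left(1 - 624\right) = -15553 + 26 \left(-623\right) = -15553 - 16198 = -31751$)
$Z{\left(-42,129 \right)} + b = 14 \cdot 129 - 31751 = 1806 - 31751 = -29945$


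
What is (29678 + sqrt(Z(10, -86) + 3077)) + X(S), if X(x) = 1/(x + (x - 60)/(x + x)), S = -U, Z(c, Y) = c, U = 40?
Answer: 4600086/155 + 21*sqrt(7) ≈ 29734.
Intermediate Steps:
S = -40 (S = -1*40 = -40)
X(x) = 1/(x + (-60 + x)/(2*x)) (X(x) = 1/(x + (-60 + x)/((2*x))) = 1/(x + (-60 + x)*(1/(2*x))) = 1/(x + (-60 + x)/(2*x)))
(29678 + sqrt(Z(10, -86) + 3077)) + X(S) = (29678 + sqrt(10 + 3077)) + 2*(-40)/(-60 - 40 + 2*(-40)**2) = (29678 + sqrt(3087)) + 2*(-40)/(-60 - 40 + 2*1600) = (29678 + 21*sqrt(7)) + 2*(-40)/(-60 - 40 + 3200) = (29678 + 21*sqrt(7)) + 2*(-40)/3100 = (29678 + 21*sqrt(7)) + 2*(-40)*(1/3100) = (29678 + 21*sqrt(7)) - 4/155 = 4600086/155 + 21*sqrt(7)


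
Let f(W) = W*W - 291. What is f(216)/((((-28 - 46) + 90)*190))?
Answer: 9273/608 ≈ 15.252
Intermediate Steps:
f(W) = -291 + W**2 (f(W) = W**2 - 291 = -291 + W**2)
f(216)/((((-28 - 46) + 90)*190)) = (-291 + 216**2)/((((-28 - 46) + 90)*190)) = (-291 + 46656)/(((-74 + 90)*190)) = 46365/((16*190)) = 46365/3040 = 46365*(1/3040) = 9273/608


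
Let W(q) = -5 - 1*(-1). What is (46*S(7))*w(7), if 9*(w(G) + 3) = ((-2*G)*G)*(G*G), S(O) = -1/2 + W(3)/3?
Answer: 1221737/27 ≈ 45250.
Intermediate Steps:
W(q) = -4 (W(q) = -5 + 1 = -4)
S(O) = -11/6 (S(O) = -1/2 - 4/3 = -1*½ - 4*⅓ = -½ - 4/3 = -11/6)
w(G) = -3 - 2*G⁴/9 (w(G) = -3 + (((-2*G)*G)*(G*G))/9 = -3 + ((-2*G²)*G²)/9 = -3 + (-2*G⁴)/9 = -3 - 2*G⁴/9)
(46*S(7))*w(7) = (46*(-11/6))*(-3 - 2/9*7⁴) = -253*(-3 - 2/9*2401)/3 = -253*(-3 - 4802/9)/3 = -253/3*(-4829/9) = 1221737/27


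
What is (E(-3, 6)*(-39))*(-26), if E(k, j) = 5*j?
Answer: 30420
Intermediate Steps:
(E(-3, 6)*(-39))*(-26) = ((5*6)*(-39))*(-26) = (30*(-39))*(-26) = -1170*(-26) = 30420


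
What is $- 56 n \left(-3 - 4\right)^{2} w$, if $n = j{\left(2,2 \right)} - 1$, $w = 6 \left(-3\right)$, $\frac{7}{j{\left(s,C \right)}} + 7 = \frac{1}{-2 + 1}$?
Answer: $-92610$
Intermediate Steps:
$j{\left(s,C \right)} = - \frac{7}{8}$ ($j{\left(s,C \right)} = \frac{7}{-7 + \frac{1}{-2 + 1}} = \frac{7}{-7 + \frac{1}{-1}} = \frac{7}{-7 - 1} = \frac{7}{-8} = 7 \left(- \frac{1}{8}\right) = - \frac{7}{8}$)
$w = -18$
$n = - \frac{15}{8}$ ($n = - \frac{7}{8} - 1 = - \frac{15}{8} \approx -1.875$)
$- 56 n \left(-3 - 4\right)^{2} w = - 56 - \frac{15 \left(-3 - 4\right)^{2}}{8} \left(-18\right) = - 56 - \frac{15 \left(-7\right)^{2}}{8} \left(-18\right) = - 56 \left(- \frac{15}{8}\right) 49 \left(-18\right) = - 56 \left(\left(- \frac{735}{8}\right) \left(-18\right)\right) = \left(-56\right) \frac{6615}{4} = -92610$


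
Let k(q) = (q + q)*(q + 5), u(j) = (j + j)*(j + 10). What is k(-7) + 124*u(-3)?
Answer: -5180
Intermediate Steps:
u(j) = 2*j*(10 + j) (u(j) = (2*j)*(10 + j) = 2*j*(10 + j))
k(q) = 2*q*(5 + q) (k(q) = (2*q)*(5 + q) = 2*q*(5 + q))
k(-7) + 124*u(-3) = 2*(-7)*(5 - 7) + 124*(2*(-3)*(10 - 3)) = 2*(-7)*(-2) + 124*(2*(-3)*7) = 28 + 124*(-42) = 28 - 5208 = -5180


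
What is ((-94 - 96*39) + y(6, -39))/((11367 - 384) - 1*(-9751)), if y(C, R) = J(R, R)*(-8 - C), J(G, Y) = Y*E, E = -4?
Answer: -3011/10367 ≈ -0.29044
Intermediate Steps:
J(G, Y) = -4*Y (J(G, Y) = Y*(-4) = -4*Y)
y(C, R) = -4*R*(-8 - C) (y(C, R) = (-4*R)*(-8 - C) = -4*R*(-8 - C))
((-94 - 96*39) + y(6, -39))/((11367 - 384) - 1*(-9751)) = ((-94 - 96*39) + 4*(-39)*(8 + 6))/((11367 - 384) - 1*(-9751)) = ((-94 - 3744) + 4*(-39)*14)/(10983 + 9751) = (-3838 - 2184)/20734 = -6022*1/20734 = -3011/10367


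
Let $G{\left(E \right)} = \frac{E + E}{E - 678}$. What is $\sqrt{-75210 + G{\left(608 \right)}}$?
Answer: $\frac{i \sqrt{92153530}}{35} \approx 274.28 i$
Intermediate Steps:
$G{\left(E \right)} = \frac{2 E}{-678 + E}$
$\sqrt{-75210 + G{\left(608 \right)}} = \sqrt{-75210 + 2 \cdot 608 \frac{1}{-678 + 608}} = \sqrt{-75210 + 2 \cdot 608 \frac{1}{-70}} = \sqrt{-75210 + 2 \cdot 608 \left(- \frac{1}{70}\right)} = \sqrt{-75210 - \frac{608}{35}} = \sqrt{- \frac{2632958}{35}} = \frac{i \sqrt{92153530}}{35}$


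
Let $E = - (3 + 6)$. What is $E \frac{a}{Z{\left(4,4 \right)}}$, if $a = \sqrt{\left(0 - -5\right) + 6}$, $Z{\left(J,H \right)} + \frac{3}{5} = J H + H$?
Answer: $- \frac{45 \sqrt{11}}{97} \approx -1.5386$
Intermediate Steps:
$Z{\left(J,H \right)} = - \frac{3}{5} + H + H J$ ($Z{\left(J,H \right)} = - \frac{3}{5} + \left(J H + H\right) = - \frac{3}{5} + \left(H J + H\right) = - \frac{3}{5} + \left(H + H J\right) = - \frac{3}{5} + H + H J$)
$a = \sqrt{11}$ ($a = \sqrt{\left(0 + 5\right) + 6} = \sqrt{5 + 6} = \sqrt{11} \approx 3.3166$)
$E = -9$ ($E = \left(-1\right) 9 = -9$)
$E \frac{a}{Z{\left(4,4 \right)}} = - 9 \frac{\sqrt{11}}{- \frac{3}{5} + 4 + 4 \cdot 4} = - 9 \frac{\sqrt{11}}{- \frac{3}{5} + 4 + 16} = - 9 \frac{\sqrt{11}}{\frac{97}{5}} = - 9 \sqrt{11} \cdot \frac{5}{97} = - 9 \frac{5 \sqrt{11}}{97} = - \frac{45 \sqrt{11}}{97}$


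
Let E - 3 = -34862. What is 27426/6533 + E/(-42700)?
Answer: 1398824047/278959100 ≈ 5.0144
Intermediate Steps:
E = -34859 (E = 3 - 34862 = -34859)
27426/6533 + E/(-42700) = 27426/6533 - 34859/(-42700) = 27426*(1/6533) - 34859*(-1/42700) = 27426/6533 + 34859/42700 = 1398824047/278959100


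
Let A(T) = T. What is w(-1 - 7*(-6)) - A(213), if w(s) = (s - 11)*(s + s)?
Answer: 2247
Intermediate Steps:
w(s) = 2*s*(-11 + s) (w(s) = (-11 + s)*(2*s) = 2*s*(-11 + s))
w(-1 - 7*(-6)) - A(213) = 2*(-1 - 7*(-6))*(-11 + (-1 - 7*(-6))) - 1*213 = 2*(-1 + 42)*(-11 + (-1 + 42)) - 213 = 2*41*(-11 + 41) - 213 = 2*41*30 - 213 = 2460 - 213 = 2247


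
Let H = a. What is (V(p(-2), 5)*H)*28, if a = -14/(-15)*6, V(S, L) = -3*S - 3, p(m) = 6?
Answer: -16464/5 ≈ -3292.8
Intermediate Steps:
V(S, L) = -3 - 3*S
a = 28/5 (a = -14*(-1/15)*6 = (14/15)*6 = 28/5 ≈ 5.6000)
H = 28/5 ≈ 5.6000
(V(p(-2), 5)*H)*28 = ((-3 - 3*6)*(28/5))*28 = ((-3 - 18)*(28/5))*28 = -21*28/5*28 = -588/5*28 = -16464/5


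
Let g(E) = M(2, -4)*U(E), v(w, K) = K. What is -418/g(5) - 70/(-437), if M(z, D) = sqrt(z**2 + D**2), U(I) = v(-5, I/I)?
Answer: 70/437 - 209*sqrt(5)/5 ≈ -93.307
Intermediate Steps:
U(I) = 1 (U(I) = I/I = 1)
M(z, D) = sqrt(D**2 + z**2)
g(E) = 2*sqrt(5) (g(E) = sqrt((-4)**2 + 2**2)*1 = sqrt(16 + 4)*1 = sqrt(20)*1 = (2*sqrt(5))*1 = 2*sqrt(5))
-418/g(5) - 70/(-437) = -418*sqrt(5)/10 - 70/(-437) = -209*sqrt(5)/5 - 70*(-1/437) = -209*sqrt(5)/5 + 70/437 = 70/437 - 209*sqrt(5)/5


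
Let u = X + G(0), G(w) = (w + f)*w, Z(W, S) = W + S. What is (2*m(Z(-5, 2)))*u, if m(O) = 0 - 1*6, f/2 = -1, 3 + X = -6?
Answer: 108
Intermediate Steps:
X = -9 (X = -3 - 6 = -9)
f = -2 (f = 2*(-1) = -2)
Z(W, S) = S + W
G(w) = w*(-2 + w) (G(w) = (w - 2)*w = (-2 + w)*w = w*(-2 + w))
u = -9 (u = -9 + 0*(-2 + 0) = -9 + 0*(-2) = -9 + 0 = -9)
m(O) = -6 (m(O) = 0 - 6 = -6)
(2*m(Z(-5, 2)))*u = (2*(-6))*(-9) = -12*(-9) = 108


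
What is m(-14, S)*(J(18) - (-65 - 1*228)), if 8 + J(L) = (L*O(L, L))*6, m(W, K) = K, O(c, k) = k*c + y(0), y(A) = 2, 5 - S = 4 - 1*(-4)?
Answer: -106479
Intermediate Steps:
S = -3 (S = 5 - (4 - 1*(-4)) = 5 - (4 + 4) = 5 - 1*8 = 5 - 8 = -3)
O(c, k) = 2 + c*k (O(c, k) = k*c + 2 = c*k + 2 = 2 + c*k)
J(L) = -8 + 6*L*(2 + L²) (J(L) = -8 + (L*(2 + L*L))*6 = -8 + (L*(2 + L²))*6 = -8 + 6*L*(2 + L²))
m(-14, S)*(J(18) - (-65 - 1*228)) = -3*((-8 + 6*18³ + 12*18) - (-65 - 1*228)) = -3*((-8 + 6*5832 + 216) - (-65 - 228)) = -3*((-8 + 34992 + 216) - 1*(-293)) = -3*(35200 + 293) = -3*35493 = -106479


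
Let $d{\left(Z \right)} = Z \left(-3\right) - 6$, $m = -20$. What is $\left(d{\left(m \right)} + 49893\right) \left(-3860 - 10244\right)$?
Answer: $-704452488$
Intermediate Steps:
$d{\left(Z \right)} = -6 - 3 Z$ ($d{\left(Z \right)} = - 3 Z - 6 = -6 - 3 Z$)
$\left(d{\left(m \right)} + 49893\right) \left(-3860 - 10244\right) = \left(\left(-6 - -60\right) + 49893\right) \left(-3860 - 10244\right) = \left(\left(-6 + 60\right) + 49893\right) \left(-14104\right) = \left(54 + 49893\right) \left(-14104\right) = 49947 \left(-14104\right) = -704452488$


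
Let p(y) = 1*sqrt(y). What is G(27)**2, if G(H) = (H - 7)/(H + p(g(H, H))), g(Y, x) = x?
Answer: 2800/4563 - 200*sqrt(3)/1521 ≈ 0.38588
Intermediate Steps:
p(y) = sqrt(y)
G(H) = (-7 + H)/(H + sqrt(H)) (G(H) = (H - 7)/(H + sqrt(H)) = (-7 + H)/(H + sqrt(H)))
G(27)**2 = ((-7 + 27)/(27 + sqrt(27)))**2 = (20/(27 + 3*sqrt(3)))**2 = 400/(27 + 3*sqrt(3))**2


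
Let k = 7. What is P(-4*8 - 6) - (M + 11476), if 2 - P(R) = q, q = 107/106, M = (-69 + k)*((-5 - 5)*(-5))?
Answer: -887751/106 ≈ -8375.0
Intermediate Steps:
M = -3100 (M = (-69 + 7)*((-5 - 5)*(-5)) = -(-620)*(-5) = -62*50 = -3100)
q = 107/106 (q = 107*(1/106) = 107/106 ≈ 1.0094)
P(R) = 105/106 (P(R) = 2 - 1*107/106 = 2 - 107/106 = 105/106)
P(-4*8 - 6) - (M + 11476) = 105/106 - (-3100 + 11476) = 105/106 - 1*8376 = 105/106 - 8376 = -887751/106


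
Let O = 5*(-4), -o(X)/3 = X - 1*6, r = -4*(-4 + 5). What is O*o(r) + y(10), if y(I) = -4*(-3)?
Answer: -588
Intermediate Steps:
y(I) = 12
r = -4 (r = -4*1 = -4)
o(X) = 18 - 3*X (o(X) = -3*(X - 1*6) = -3*(X - 6) = -3*(-6 + X) = 18 - 3*X)
O = -20
O*o(r) + y(10) = -20*(18 - 3*(-4)) + 12 = -20*(18 + 12) + 12 = -20*30 + 12 = -600 + 12 = -588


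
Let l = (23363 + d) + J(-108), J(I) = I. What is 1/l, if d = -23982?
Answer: -1/727 ≈ -0.0013755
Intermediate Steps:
l = -727 (l = (23363 - 23982) - 108 = -619 - 108 = -727)
1/l = 1/(-727) = -1/727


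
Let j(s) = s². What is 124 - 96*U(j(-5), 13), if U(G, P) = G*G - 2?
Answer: -59684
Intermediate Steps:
U(G, P) = -2 + G² (U(G, P) = G² - 2 = -2 + G²)
124 - 96*U(j(-5), 13) = 124 - 96*(-2 + ((-5)²)²) = 124 - 96*(-2 + 25²) = 124 - 96*(-2 + 625) = 124 - 96*623 = 124 - 59808 = -59684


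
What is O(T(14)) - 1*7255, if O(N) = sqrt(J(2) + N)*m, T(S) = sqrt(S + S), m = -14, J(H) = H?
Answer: -7255 - 14*sqrt(2 + 2*sqrt(7)) ≈ -7292.8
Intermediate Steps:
T(S) = sqrt(2)*sqrt(S) (T(S) = sqrt(2*S) = sqrt(2)*sqrt(S))
O(N) = -14*sqrt(2 + N) (O(N) = sqrt(2 + N)*(-14) = -14*sqrt(2 + N))
O(T(14)) - 1*7255 = -14*sqrt(2 + sqrt(2)*sqrt(14)) - 1*7255 = -14*sqrt(2 + 2*sqrt(7)) - 7255 = -7255 - 14*sqrt(2 + 2*sqrt(7))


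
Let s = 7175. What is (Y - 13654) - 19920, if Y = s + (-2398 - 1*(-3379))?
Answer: -25418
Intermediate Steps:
Y = 8156 (Y = 7175 + (-2398 - 1*(-3379)) = 7175 + (-2398 + 3379) = 7175 + 981 = 8156)
(Y - 13654) - 19920 = (8156 - 13654) - 19920 = -5498 - 19920 = -25418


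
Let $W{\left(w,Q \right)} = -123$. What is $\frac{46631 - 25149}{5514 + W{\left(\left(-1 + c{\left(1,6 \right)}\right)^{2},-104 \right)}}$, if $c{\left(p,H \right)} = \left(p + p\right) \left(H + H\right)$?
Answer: $\frac{21482}{5391} \approx 3.9848$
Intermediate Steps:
$c{\left(p,H \right)} = 4 H p$ ($c{\left(p,H \right)} = 2 p 2 H = 4 H p$)
$\frac{46631 - 25149}{5514 + W{\left(\left(-1 + c{\left(1,6 \right)}\right)^{2},-104 \right)}} = \frac{46631 - 25149}{5514 - 123} = \frac{21482}{5391}$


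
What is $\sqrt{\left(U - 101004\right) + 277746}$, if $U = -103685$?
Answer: $\sqrt{73057} \approx 270.29$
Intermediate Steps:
$\sqrt{\left(U - 101004\right) + 277746} = \sqrt{\left(-103685 - 101004\right) + 277746} = \sqrt{-204689 + 277746} = \sqrt{73057}$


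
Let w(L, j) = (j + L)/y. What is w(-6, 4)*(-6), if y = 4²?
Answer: ¾ ≈ 0.75000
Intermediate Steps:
y = 16
w(L, j) = L/16 + j/16 (w(L, j) = (j + L)/16 = (L + j)*(1/16) = L/16 + j/16)
w(-6, 4)*(-6) = ((1/16)*(-6) + (1/16)*4)*(-6) = (-3/8 + ¼)*(-6) = -⅛*(-6) = ¾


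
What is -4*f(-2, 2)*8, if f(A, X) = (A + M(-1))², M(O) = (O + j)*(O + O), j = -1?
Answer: -128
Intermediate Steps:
M(O) = 2*O*(-1 + O) (M(O) = (O - 1)*(O + O) = (-1 + O)*(2*O) = 2*O*(-1 + O))
f(A, X) = (4 + A)² (f(A, X) = (A + 2*(-1)*(-1 - 1))² = (A + 2*(-1)*(-2))² = (A + 4)² = (4 + A)²)
-4*f(-2, 2)*8 = -4*(4 - 2)²*8 = -4*2²*8 = -4*4*8 = -16*8 = -128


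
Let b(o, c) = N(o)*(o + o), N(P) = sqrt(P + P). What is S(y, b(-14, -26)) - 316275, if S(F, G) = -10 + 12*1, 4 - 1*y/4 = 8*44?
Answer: -316273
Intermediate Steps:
y = -1392 (y = 16 - 32*44 = 16 - 4*352 = 16 - 1408 = -1392)
N(P) = sqrt(2)*sqrt(P) (N(P) = sqrt(2*P) = sqrt(2)*sqrt(P))
b(o, c) = 2*sqrt(2)*o**(3/2) (b(o, c) = (sqrt(2)*sqrt(o))*(o + o) = (sqrt(2)*sqrt(o))*(2*o) = 2*sqrt(2)*o**(3/2))
S(F, G) = 2 (S(F, G) = -10 + 12 = 2)
S(y, b(-14, -26)) - 316275 = 2 - 316275 = -316273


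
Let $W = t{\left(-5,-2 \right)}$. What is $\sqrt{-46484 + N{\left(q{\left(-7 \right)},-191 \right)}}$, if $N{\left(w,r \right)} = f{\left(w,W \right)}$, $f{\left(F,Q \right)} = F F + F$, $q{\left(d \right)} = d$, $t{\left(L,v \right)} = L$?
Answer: $i \sqrt{46442} \approx 215.5 i$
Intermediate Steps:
$W = -5$
$f{\left(F,Q \right)} = F + F^{2}$ ($f{\left(F,Q \right)} = F^{2} + F = F + F^{2}$)
$N{\left(w,r \right)} = w \left(1 + w\right)$
$\sqrt{-46484 + N{\left(q{\left(-7 \right)},-191 \right)}} = \sqrt{-46484 - 7 \left(1 - 7\right)} = \sqrt{-46484 - -42} = \sqrt{-46484 + 42} = \sqrt{-46442} = i \sqrt{46442}$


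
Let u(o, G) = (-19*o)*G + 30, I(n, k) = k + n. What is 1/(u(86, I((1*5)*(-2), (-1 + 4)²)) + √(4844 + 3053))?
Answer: 1664/2760999 - √7897/2760999 ≈ 0.00057049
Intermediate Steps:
u(o, G) = 30 - 19*G*o (u(o, G) = -19*G*o + 30 = 30 - 19*G*o)
1/(u(86, I((1*5)*(-2), (-1 + 4)²)) + √(4844 + 3053)) = 1/((30 - 19*((-1 + 4)² + (1*5)*(-2))*86) + √(4844 + 3053)) = 1/((30 - 19*(3² + 5*(-2))*86) + √7897) = 1/((30 - 19*(9 - 10)*86) + √7897) = 1/((30 - 19*(-1)*86) + √7897) = 1/((30 + 1634) + √7897) = 1/(1664 + √7897)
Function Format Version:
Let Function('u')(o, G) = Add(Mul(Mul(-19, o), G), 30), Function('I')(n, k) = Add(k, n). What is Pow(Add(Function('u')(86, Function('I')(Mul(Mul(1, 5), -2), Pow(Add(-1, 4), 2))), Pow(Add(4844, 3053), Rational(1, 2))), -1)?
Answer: Add(Rational(1664, 2760999), Mul(Rational(-1, 2760999), Pow(7897, Rational(1, 2)))) ≈ 0.00057049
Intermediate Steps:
Function('u')(o, G) = Add(30, Mul(-19, G, o)) (Function('u')(o, G) = Add(Mul(-19, G, o), 30) = Add(30, Mul(-19, G, o)))
Pow(Add(Function('u')(86, Function('I')(Mul(Mul(1, 5), -2), Pow(Add(-1, 4), 2))), Pow(Add(4844, 3053), Rational(1, 2))), -1) = Pow(Add(Add(30, Mul(-19, Add(Pow(Add(-1, 4), 2), Mul(Mul(1, 5), -2)), 86)), Pow(Add(4844, 3053), Rational(1, 2))), -1) = Pow(Add(Add(30, Mul(-19, Add(Pow(3, 2), Mul(5, -2)), 86)), Pow(7897, Rational(1, 2))), -1) = Pow(Add(Add(30, Mul(-19, Add(9, -10), 86)), Pow(7897, Rational(1, 2))), -1) = Pow(Add(Add(30, Mul(-19, -1, 86)), Pow(7897, Rational(1, 2))), -1) = Pow(Add(Add(30, 1634), Pow(7897, Rational(1, 2))), -1) = Pow(Add(1664, Pow(7897, Rational(1, 2))), -1)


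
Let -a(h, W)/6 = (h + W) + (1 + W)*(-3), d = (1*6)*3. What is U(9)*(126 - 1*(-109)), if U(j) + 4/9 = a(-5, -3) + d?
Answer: 62510/9 ≈ 6945.6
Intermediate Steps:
d = 18 (d = 6*3 = 18)
a(h, W) = 18 - 6*h + 12*W (a(h, W) = -6*((h + W) + (1 + W)*(-3)) = -6*((W + h) + (-3 - 3*W)) = -6*(-3 + h - 2*W) = 18 - 6*h + 12*W)
U(j) = 266/9 (U(j) = -4/9 + ((18 - 6*(-5) + 12*(-3)) + 18) = -4/9 + ((18 + 30 - 36) + 18) = -4/9 + (12 + 18) = -4/9 + 30 = 266/9)
U(9)*(126 - 1*(-109)) = 266*(126 - 1*(-109))/9 = 266*(126 + 109)/9 = (266/9)*235 = 62510/9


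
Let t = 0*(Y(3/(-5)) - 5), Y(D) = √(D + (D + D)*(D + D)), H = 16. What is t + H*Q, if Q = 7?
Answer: 112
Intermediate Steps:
Y(D) = √(D + 4*D²) (Y(D) = √(D + (2*D)*(2*D)) = √(D + 4*D²))
t = 0 (t = 0*(√((3/(-5))*(1 + 4*(3/(-5)))) - 5) = 0*(√((3*(-⅕))*(1 + 4*(3*(-⅕)))) - 5) = 0*(√(-3*(1 + 4*(-⅗))/5) - 5) = 0*(√(-3*(1 - 12/5)/5) - 5) = 0*(√(-⅗*(-7/5)) - 5) = 0*(√(21/25) - 5) = 0*(√21/5 - 5) = 0*(-5 + √21/5) = 0)
t + H*Q = 0 + 16*7 = 0 + 112 = 112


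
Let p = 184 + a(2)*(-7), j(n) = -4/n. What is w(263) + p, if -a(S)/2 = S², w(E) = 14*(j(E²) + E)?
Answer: 271280762/69169 ≈ 3922.0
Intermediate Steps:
j(n) = -4/n
w(E) = -56/E² + 14*E (w(E) = 14*(-4/E² + E) = 14*(E - 4/E²) = -56/E² + 14*E)
a(S) = -2*S²
p = 240 (p = 184 - 2*2²*(-7) = 184 - 2*4*(-7) = 184 - 8*(-7) = 184 + 56 = 240)
w(263) + p = (-56/263² + 14*263) + 240 = (-56*1/69169 + 3682) + 240 = (-56/69169 + 3682) + 240 = 254680202/69169 + 240 = 271280762/69169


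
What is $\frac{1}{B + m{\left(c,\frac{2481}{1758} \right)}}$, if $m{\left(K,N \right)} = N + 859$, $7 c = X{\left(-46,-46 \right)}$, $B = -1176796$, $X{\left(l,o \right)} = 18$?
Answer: $- \frac{586}{689098255} \approx -8.5039 \cdot 10^{-7}$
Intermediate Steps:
$c = \frac{18}{7}$ ($c = \frac{1}{7} \cdot 18 = \frac{18}{7} \approx 2.5714$)
$m{\left(K,N \right)} = 859 + N$
$\frac{1}{B + m{\left(c,\frac{2481}{1758} \right)}} = \frac{1}{-1176796 + \left(859 + \frac{2481}{1758}\right)} = \frac{1}{-1176796 + \left(859 + 2481 \cdot \frac{1}{1758}\right)} = \frac{1}{-1176796 + \left(859 + \frac{827}{586}\right)} = \frac{1}{-1176796 + \frac{504201}{586}} = \frac{1}{- \frac{689098255}{586}} = - \frac{586}{689098255}$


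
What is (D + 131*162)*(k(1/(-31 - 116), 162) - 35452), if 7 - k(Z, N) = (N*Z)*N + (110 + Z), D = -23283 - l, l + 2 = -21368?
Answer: -100413365060/147 ≈ -6.8308e+8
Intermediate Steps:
l = -21370 (l = -2 - 21368 = -21370)
D = -1913 (D = -23283 - 1*(-21370) = -23283 + 21370 = -1913)
k(Z, N) = -103 - Z - Z*N² (k(Z, N) = 7 - ((N*Z)*N + (110 + Z)) = 7 - (Z*N² + (110 + Z)) = 7 - (110 + Z + Z*N²) = 7 + (-110 - Z - Z*N²) = -103 - Z - Z*N²)
(D + 131*162)*(k(1/(-31 - 116), 162) - 35452) = (-1913 + 131*162)*((-103 - 1/(-31 - 116) - 1*162²/(-31 - 116)) - 35452) = (-1913 + 21222)*((-103 - 1/(-147) - 1*26244/(-147)) - 35452) = 19309*((-103 - 1*(-1/147) - 1*(-1/147)*26244) - 35452) = 19309*((-103 + 1/147 + 8748/49) - 35452) = 19309*(11104/147 - 35452) = 19309*(-5200340/147) = -100413365060/147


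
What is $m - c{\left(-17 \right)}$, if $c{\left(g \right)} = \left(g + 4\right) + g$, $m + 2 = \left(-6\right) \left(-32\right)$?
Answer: $220$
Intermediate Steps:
$m = 190$ ($m = -2 - -192 = -2 + 192 = 190$)
$c{\left(g \right)} = 4 + 2 g$ ($c{\left(g \right)} = \left(4 + g\right) + g = 4 + 2 g$)
$m - c{\left(-17 \right)} = 190 - \left(4 + 2 \left(-17\right)\right) = 190 - \left(4 - 34\right) = 190 - -30 = 190 + 30 = 220$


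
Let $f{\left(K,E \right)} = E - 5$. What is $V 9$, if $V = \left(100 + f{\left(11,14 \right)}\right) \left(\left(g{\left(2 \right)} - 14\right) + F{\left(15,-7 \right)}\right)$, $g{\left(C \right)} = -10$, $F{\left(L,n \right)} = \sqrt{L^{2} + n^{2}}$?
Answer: $-23544 + 981 \sqrt{274} \approx -7305.6$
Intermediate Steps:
$f{\left(K,E \right)} = -5 + E$
$V = -2616 + 109 \sqrt{274}$ ($V = \left(100 + \left(-5 + 14\right)\right) \left(\left(-10 - 14\right) + \sqrt{15^{2} + \left(-7\right)^{2}}\right) = \left(100 + 9\right) \left(\left(-10 - 14\right) + \sqrt{225 + 49}\right) = 109 \left(-24 + \sqrt{274}\right) = -2616 + 109 \sqrt{274} \approx -811.73$)
$V 9 = \left(-2616 + 109 \sqrt{274}\right) 9 = -23544 + 981 \sqrt{274}$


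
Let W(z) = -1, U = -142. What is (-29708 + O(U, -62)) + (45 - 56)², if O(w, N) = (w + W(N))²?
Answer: -9138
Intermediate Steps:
O(w, N) = (-1 + w)² (O(w, N) = (w - 1)² = (-1 + w)²)
(-29708 + O(U, -62)) + (45 - 56)² = (-29708 + (-1 - 142)²) + (45 - 56)² = (-29708 + (-143)²) + (-11)² = (-29708 + 20449) + 121 = -9259 + 121 = -9138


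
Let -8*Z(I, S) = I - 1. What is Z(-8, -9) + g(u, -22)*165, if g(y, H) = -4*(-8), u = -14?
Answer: 42249/8 ≈ 5281.1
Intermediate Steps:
Z(I, S) = ⅛ - I/8 (Z(I, S) = -(I - 1)/8 = -(-1 + I)/8 = ⅛ - I/8)
g(y, H) = 32
Z(-8, -9) + g(u, -22)*165 = (⅛ - ⅛*(-8)) + 32*165 = (⅛ + 1) + 5280 = 9/8 + 5280 = 42249/8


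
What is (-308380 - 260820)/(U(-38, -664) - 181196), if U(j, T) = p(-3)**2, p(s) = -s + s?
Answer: 142300/45299 ≈ 3.1413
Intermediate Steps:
p(s) = 0
U(j, T) = 0 (U(j, T) = 0**2 = 0)
(-308380 - 260820)/(U(-38, -664) - 181196) = (-308380 - 260820)/(0 - 181196) = -569200/(-181196) = -569200*(-1/181196) = 142300/45299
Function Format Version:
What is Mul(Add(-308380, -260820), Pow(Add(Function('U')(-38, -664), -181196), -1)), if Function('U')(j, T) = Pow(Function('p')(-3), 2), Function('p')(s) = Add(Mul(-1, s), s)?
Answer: Rational(142300, 45299) ≈ 3.1413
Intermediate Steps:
Function('p')(s) = 0
Function('U')(j, T) = 0 (Function('U')(j, T) = Pow(0, 2) = 0)
Mul(Add(-308380, -260820), Pow(Add(Function('U')(-38, -664), -181196), -1)) = Mul(Add(-308380, -260820), Pow(Add(0, -181196), -1)) = Mul(-569200, Pow(-181196, -1)) = Mul(-569200, Rational(-1, 181196)) = Rational(142300, 45299)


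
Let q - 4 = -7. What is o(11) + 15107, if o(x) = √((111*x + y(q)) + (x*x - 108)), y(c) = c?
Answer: 15107 + √1231 ≈ 15142.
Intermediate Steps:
q = -3 (q = 4 - 7 = -3)
o(x) = √(-111 + x² + 111*x) (o(x) = √((111*x - 3) + (x*x - 108)) = √((-3 + 111*x) + (x² - 108)) = √((-3 + 111*x) + (-108 + x²)) = √(-111 + x² + 111*x))
o(11) + 15107 = √(-111 + 11² + 111*11) + 15107 = √(-111 + 121 + 1221) + 15107 = √1231 + 15107 = 15107 + √1231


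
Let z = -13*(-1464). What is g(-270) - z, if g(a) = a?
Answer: -19302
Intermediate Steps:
z = 19032
g(-270) - z = -270 - 1*19032 = -270 - 19032 = -19302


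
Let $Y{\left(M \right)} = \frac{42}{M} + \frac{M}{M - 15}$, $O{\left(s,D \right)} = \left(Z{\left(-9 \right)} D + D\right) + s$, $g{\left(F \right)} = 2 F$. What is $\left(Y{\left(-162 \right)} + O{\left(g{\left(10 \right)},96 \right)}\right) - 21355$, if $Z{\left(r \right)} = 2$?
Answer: $- \frac{33526826}{1593} \approx -21046.0$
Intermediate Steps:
$O{\left(s,D \right)} = s + 3 D$ ($O{\left(s,D \right)} = \left(2 D + D\right) + s = 3 D + s = s + 3 D$)
$Y{\left(M \right)} = \frac{42}{M} + \frac{M}{-15 + M}$
$\left(Y{\left(-162 \right)} + O{\left(g{\left(10 \right)},96 \right)}\right) - 21355 = \left(\frac{-630 + \left(-162\right)^{2} + 42 \left(-162\right)}{\left(-162\right) \left(-15 - 162\right)} + \left(2 \cdot 10 + 3 \cdot 96\right)\right) - 21355 = \left(- \frac{-630 + 26244 - 6804}{162 \left(-177\right)} + \left(20 + 288\right)\right) - 21355 = \left(\left(- \frac{1}{162}\right) \left(- \frac{1}{177}\right) 18810 + 308\right) - 21355 = \left(\frac{1045}{1593} + 308\right) - 21355 = \frac{491689}{1593} - 21355 = - \frac{33526826}{1593}$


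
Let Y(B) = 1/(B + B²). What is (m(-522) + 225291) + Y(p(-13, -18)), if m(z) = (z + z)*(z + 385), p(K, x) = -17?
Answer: 100182769/272 ≈ 3.6832e+5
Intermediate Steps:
m(z) = 2*z*(385 + z) (m(z) = (2*z)*(385 + z) = 2*z*(385 + z))
(m(-522) + 225291) + Y(p(-13, -18)) = (2*(-522)*(385 - 522) + 225291) + 1/((-17)*(1 - 17)) = (2*(-522)*(-137) + 225291) - 1/17/(-16) = (143028 + 225291) - 1/17*(-1/16) = 368319 + 1/272 = 100182769/272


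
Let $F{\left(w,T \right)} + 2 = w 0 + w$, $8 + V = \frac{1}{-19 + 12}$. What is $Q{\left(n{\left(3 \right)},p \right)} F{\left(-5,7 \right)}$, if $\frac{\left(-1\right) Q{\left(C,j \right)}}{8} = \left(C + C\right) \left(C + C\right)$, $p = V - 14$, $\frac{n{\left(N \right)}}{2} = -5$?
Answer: $22400$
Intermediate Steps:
$V = - \frac{57}{7}$ ($V = -8 + \frac{1}{-19 + 12} = -8 + \frac{1}{-7} = -8 - \frac{1}{7} = - \frac{57}{7} \approx -8.1429$)
$F{\left(w,T \right)} = -2 + w$ ($F{\left(w,T \right)} = -2 + \left(w 0 + w\right) = -2 + \left(0 + w\right) = -2 + w$)
$n{\left(N \right)} = -10$ ($n{\left(N \right)} = 2 \left(-5\right) = -10$)
$p = - \frac{155}{7}$ ($p = - \frac{57}{7} - 14 = - \frac{155}{7} \approx -22.143$)
$Q{\left(C,j \right)} = - 32 C^{2}$ ($Q{\left(C,j \right)} = - 8 \left(C + C\right) \left(C + C\right) = - 8 \cdot 2 C 2 C = - 8 \cdot 4 C^{2} = - 32 C^{2}$)
$Q{\left(n{\left(3 \right)},p \right)} F{\left(-5,7 \right)} = - 32 \left(-10\right)^{2} \left(-2 - 5\right) = \left(-32\right) 100 \left(-7\right) = \left(-3200\right) \left(-7\right) = 22400$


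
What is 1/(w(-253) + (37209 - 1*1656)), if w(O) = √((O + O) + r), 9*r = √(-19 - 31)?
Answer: 1/(35553 + √(-506 + 5*I*√2/9)) ≈ 2.8127e-5 - 1.78e-8*I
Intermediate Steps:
r = 5*I*√2/9 (r = √(-19 - 31)/9 = √(-50)/9 = (5*I*√2)/9 = 5*I*√2/9 ≈ 0.78567*I)
w(O) = √(2*O + 5*I*√2/9) (w(O) = √((O + O) + 5*I*√2/9) = √(2*O + 5*I*√2/9))
1/(w(-253) + (37209 - 1*1656)) = 1/(√(18*(-253) + 5*I*√2)/3 + (37209 - 1*1656)) = 1/(√(-4554 + 5*I*√2)/3 + (37209 - 1656)) = 1/(√(-4554 + 5*I*√2)/3 + 35553) = 1/(35553 + √(-4554 + 5*I*√2)/3)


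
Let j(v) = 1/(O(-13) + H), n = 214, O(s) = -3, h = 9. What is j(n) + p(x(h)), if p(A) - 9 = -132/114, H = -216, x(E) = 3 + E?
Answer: 32612/4161 ≈ 7.8375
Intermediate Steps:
p(A) = 149/19 (p(A) = 9 - 132/114 = 9 - 132*1/114 = 9 - 22/19 = 149/19)
j(v) = -1/219 (j(v) = 1/(-3 - 216) = 1/(-219) = -1/219)
j(n) + p(x(h)) = -1/219 + 149/19 = 32612/4161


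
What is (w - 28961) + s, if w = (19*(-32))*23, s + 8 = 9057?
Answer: -33896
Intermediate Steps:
s = 9049 (s = -8 + 9057 = 9049)
w = -13984 (w = -608*23 = -13984)
(w - 28961) + s = (-13984 - 28961) + 9049 = -42945 + 9049 = -33896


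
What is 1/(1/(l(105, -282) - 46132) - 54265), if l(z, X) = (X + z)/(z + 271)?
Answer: -17345809/941270325761 ≈ -1.8428e-5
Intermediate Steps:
l(z, X) = (X + z)/(271 + z)
1/(1/(l(105, -282) - 46132) - 54265) = 1/(1/((-282 + 105)/(271 + 105) - 46132) - 54265) = 1/(1/(-177/376 - 46132) - 54265) = 1/(1/(-17345809/376) - 54265) = 1/(-376/17345809 - 54265) = 1/(-941270325761/17345809) = -17345809/941270325761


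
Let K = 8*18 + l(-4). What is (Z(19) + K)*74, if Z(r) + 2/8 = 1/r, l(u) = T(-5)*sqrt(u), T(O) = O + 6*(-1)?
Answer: 404373/38 - 1628*I ≈ 10641.0 - 1628.0*I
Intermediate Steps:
T(O) = -6 + O (T(O) = O - 6 = -6 + O)
l(u) = -11*sqrt(u) (l(u) = (-6 - 5)*sqrt(u) = -11*sqrt(u))
Z(r) = -1/4 + 1/r
K = 144 - 22*I (K = 8*18 - 22*I = 144 - 22*I ≈ 144.0 - 22.0*I)
(Z(19) + K)*74 = ((1/4)*(4 - 1*19)/19 + (144 - 22*I))*74 = ((1/4)*(1/19)*(4 - 19) + (144 - 22*I))*74 = ((1/4)*(1/19)*(-15) + (144 - 22*I))*74 = (-15/76 + (144 - 22*I))*74 = (10929/76 - 22*I)*74 = 404373/38 - 1628*I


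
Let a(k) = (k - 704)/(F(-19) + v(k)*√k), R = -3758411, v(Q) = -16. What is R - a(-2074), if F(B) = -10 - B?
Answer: -1995810176273/531025 + 44448*I*√2074/531025 ≈ -3.7584e+6 + 3.8119*I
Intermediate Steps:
a(k) = (-704 + k)/(9 - 16*√k) (a(k) = (k - 704)/((-10 - 1*(-19)) - 16*√k) = (-704 + k)/((-10 + 19) - 16*√k) = (-704 + k)/(9 - 16*√k))
R - a(-2074) = -3758411 - (-704 - 2074)/(9 - 16*I*√2074) = -3758411 - (-2778)/(9 - 16*I*√2074) = -3758411 + 2778/(9 - 16*I*√2074)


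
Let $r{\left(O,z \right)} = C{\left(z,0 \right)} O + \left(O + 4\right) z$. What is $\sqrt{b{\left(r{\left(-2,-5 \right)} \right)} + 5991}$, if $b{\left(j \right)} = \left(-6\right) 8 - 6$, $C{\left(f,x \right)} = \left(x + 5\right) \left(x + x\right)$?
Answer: $\sqrt{5937} \approx 77.052$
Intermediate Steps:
$C{\left(f,x \right)} = 2 x \left(5 + x\right)$ ($C{\left(f,x \right)} = \left(5 + x\right) 2 x = 2 x \left(5 + x\right)$)
$r{\left(O,z \right)} = z \left(4 + O\right)$ ($r{\left(O,z \right)} = 2 \cdot 0 \left(5 + 0\right) O + \left(O + 4\right) z = 2 \cdot 0 \cdot 5 O + \left(4 + O\right) z = 0 O + z \left(4 + O\right) = 0 + z \left(4 + O\right) = z \left(4 + O\right)$)
$b{\left(j \right)} = -54$ ($b{\left(j \right)} = -48 - 6 = -54$)
$\sqrt{b{\left(r{\left(-2,-5 \right)} \right)} + 5991} = \sqrt{-54 + 5991} = \sqrt{5937}$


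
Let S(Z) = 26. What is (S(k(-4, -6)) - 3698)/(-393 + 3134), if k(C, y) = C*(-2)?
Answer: -3672/2741 ≈ -1.3397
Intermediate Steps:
k(C, y) = -2*C
(S(k(-4, -6)) - 3698)/(-393 + 3134) = (26 - 3698)/(-393 + 3134) = -3672/2741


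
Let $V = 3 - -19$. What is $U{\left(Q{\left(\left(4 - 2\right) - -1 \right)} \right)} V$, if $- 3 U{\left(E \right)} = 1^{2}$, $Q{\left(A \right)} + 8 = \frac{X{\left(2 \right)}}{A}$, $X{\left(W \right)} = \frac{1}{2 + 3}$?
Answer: $- \frac{22}{3} \approx -7.3333$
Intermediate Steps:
$X{\left(W \right)} = \frac{1}{5}$
$Q{\left(A \right)} = -8 + \frac{1}{5 A}$
$V = 22$ ($V = 3 + 19 = 22$)
$U{\left(E \right)} = - \frac{1}{3}$ ($U{\left(E \right)} = - \frac{1^{2}}{3} = \left(- \frac{1}{3}\right) 1 = - \frac{1}{3}$)
$U{\left(Q{\left(\left(4 - 2\right) - -1 \right)} \right)} V = \left(- \frac{1}{3}\right) 22 = - \frac{22}{3}$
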